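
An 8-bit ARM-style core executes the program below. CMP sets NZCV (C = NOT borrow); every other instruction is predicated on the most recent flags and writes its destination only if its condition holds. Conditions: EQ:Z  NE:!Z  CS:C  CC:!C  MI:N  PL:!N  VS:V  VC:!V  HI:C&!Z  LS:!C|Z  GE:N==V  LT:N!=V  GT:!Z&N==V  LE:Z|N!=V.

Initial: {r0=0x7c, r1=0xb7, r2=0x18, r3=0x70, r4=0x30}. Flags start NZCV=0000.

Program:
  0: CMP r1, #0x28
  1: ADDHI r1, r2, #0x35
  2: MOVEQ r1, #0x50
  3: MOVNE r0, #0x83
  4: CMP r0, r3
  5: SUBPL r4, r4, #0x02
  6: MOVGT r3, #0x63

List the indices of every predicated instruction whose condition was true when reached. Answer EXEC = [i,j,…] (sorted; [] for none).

EXEC = [1,3,5]

[0] flags=1010 → (cmp)
[1] flags=1010 HI?T → r1=0x4d
[2] flags=1010 EQ?F → skip
[3] flags=1010 NE?T → r0=0x83
[4] flags=0011 → (cmp)
[5] flags=0011 PL?T → r4=0x2e
[6] flags=0011 GT?F → skip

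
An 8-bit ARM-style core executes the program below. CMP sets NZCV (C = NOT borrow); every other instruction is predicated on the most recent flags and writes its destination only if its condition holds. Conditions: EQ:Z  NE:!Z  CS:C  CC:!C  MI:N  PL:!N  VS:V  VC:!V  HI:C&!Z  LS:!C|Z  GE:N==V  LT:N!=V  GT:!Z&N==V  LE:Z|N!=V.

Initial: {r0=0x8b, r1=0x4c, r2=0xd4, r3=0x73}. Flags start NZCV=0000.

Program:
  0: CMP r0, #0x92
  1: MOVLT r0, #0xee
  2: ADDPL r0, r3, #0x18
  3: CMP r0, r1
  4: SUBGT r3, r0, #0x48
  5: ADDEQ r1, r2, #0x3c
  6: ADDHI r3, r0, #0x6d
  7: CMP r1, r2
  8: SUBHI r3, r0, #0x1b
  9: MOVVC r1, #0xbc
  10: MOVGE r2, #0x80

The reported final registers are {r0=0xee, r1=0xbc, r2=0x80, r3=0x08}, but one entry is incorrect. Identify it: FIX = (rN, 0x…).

[0] flags=1000 → (cmp)
[1] flags=1000 LT?T → r0=0xee
[2] flags=1000 PL?F → skip
[3] flags=1010 → (cmp)
[4] flags=1010 GT?F → skip
[5] flags=1010 EQ?F → skip
[6] flags=1010 HI?T → r3=0x5b
[7] flags=0000 → (cmp)
[8] flags=0000 HI?F → skip
[9] flags=0000 VC?T → r1=0xbc
[10] flags=0000 GE?T → r2=0x80

FIX = (r3, 0x5b)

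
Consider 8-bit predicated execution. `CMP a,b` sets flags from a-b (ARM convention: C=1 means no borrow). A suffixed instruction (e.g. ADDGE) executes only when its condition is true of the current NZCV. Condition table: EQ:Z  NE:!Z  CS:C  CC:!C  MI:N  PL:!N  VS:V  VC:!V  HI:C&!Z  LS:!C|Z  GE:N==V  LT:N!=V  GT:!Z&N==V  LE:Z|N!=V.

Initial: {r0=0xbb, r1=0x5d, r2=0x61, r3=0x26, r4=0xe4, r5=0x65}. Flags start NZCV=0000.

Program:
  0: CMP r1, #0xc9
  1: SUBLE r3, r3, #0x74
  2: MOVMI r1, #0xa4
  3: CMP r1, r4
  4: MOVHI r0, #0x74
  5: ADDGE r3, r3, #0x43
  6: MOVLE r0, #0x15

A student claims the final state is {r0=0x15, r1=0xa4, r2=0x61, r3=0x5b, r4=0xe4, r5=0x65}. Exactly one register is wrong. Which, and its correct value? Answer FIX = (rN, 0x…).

0: ✓ CMP  NZCV=1001
1: · SUBLE
2: ✓ MOVMI  r1←0xa4
3: ✓ CMP  NZCV=1000
4: · MOVHI
5: · ADDGE
6: ✓ MOVLE  r0←0x15

FIX = (r3, 0x26)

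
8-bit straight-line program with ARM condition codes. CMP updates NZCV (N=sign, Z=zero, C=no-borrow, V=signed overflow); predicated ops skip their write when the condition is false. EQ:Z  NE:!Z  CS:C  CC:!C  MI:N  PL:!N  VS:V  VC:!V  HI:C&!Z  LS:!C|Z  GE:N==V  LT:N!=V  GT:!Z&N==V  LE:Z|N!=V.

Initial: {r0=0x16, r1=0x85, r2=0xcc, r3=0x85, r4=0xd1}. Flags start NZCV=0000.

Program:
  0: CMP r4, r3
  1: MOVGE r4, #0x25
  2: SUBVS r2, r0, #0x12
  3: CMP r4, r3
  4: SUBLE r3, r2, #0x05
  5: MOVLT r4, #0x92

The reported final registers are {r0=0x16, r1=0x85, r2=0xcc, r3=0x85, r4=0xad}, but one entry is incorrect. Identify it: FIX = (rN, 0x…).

0: ✓ CMP  NZCV=0010
1: ✓ MOVGE  r4←0x25
2: · SUBVS
3: ✓ CMP  NZCV=1001
4: · SUBLE
5: · MOVLT

FIX = (r4, 0x25)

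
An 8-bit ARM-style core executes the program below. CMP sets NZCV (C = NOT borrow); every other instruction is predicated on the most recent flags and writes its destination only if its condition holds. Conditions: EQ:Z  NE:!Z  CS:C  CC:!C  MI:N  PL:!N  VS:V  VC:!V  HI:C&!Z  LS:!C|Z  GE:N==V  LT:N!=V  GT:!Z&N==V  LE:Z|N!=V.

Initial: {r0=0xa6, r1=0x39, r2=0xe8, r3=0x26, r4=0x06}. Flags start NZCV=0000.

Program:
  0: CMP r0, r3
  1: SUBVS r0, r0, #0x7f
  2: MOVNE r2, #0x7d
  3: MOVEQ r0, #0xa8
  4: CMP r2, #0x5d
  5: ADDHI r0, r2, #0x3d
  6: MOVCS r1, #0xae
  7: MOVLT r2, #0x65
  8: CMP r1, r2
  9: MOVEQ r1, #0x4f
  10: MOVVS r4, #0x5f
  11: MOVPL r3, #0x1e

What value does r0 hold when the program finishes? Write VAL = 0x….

VAL = 0xba

[0] flags=1010 → (cmp)
[1] flags=1010 VS?F → skip
[2] flags=1010 NE?T → r2=0x7d
[3] flags=1010 EQ?F → skip
[4] flags=0010 → (cmp)
[5] flags=0010 HI?T → r0=0xba
[6] flags=0010 CS?T → r1=0xae
[7] flags=0010 LT?F → skip
[8] flags=0011 → (cmp)
[9] flags=0011 EQ?F → skip
[10] flags=0011 VS?T → r4=0x5f
[11] flags=0011 PL?T → r3=0x1e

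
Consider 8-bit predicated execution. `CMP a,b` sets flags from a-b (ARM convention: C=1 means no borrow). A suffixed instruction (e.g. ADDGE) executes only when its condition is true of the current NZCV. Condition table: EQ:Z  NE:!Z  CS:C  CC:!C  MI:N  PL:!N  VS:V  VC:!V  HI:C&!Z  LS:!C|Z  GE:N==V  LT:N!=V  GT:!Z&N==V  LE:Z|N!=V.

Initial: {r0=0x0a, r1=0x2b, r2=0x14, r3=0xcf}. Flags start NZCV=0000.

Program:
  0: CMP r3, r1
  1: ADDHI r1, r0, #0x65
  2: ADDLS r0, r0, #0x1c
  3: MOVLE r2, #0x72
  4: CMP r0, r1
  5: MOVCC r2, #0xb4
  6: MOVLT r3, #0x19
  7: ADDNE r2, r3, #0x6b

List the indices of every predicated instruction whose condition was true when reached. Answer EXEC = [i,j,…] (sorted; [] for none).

EXEC = [1,3,5,6,7]

0: ✓ CMP  NZCV=1010
1: ✓ ADDHI  r1←0x6f
2: · ADDLS
3: ✓ MOVLE  r2←0x72
4: ✓ CMP  NZCV=1000
5: ✓ MOVCC  r2←0xb4
6: ✓ MOVLT  r3←0x19
7: ✓ ADDNE  r2←0x84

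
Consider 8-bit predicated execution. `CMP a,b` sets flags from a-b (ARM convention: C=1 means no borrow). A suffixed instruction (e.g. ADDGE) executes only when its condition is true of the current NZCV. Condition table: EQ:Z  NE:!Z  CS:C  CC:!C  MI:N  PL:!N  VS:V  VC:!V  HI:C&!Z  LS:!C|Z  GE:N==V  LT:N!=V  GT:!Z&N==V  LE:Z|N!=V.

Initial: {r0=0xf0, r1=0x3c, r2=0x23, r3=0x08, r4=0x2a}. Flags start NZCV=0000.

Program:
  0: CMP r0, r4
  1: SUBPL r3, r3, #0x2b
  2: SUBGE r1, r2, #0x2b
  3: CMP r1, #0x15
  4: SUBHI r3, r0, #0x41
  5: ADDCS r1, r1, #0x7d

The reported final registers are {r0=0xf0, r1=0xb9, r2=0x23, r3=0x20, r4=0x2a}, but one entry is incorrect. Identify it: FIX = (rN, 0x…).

FIX = (r3, 0xaf)

0: ✓ CMP  NZCV=1010
1: · SUBPL
2: · SUBGE
3: ✓ CMP  NZCV=0010
4: ✓ SUBHI  r3←0xaf
5: ✓ ADDCS  r1←0xb9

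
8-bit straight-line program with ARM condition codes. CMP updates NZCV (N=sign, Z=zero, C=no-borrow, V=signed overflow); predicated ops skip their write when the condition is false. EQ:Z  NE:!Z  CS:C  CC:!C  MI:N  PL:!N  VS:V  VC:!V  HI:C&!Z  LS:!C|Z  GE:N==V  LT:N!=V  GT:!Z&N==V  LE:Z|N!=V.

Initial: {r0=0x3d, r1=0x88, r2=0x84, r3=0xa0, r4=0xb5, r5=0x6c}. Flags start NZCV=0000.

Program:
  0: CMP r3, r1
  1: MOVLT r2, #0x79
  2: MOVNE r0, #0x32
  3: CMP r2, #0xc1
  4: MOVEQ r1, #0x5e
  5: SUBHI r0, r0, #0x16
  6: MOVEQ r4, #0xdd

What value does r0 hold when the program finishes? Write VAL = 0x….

VAL = 0x32

[0] flags=0010 → (cmp)
[1] flags=0010 LT?F → skip
[2] flags=0010 NE?T → r0=0x32
[3] flags=1000 → (cmp)
[4] flags=1000 EQ?F → skip
[5] flags=1000 HI?F → skip
[6] flags=1000 EQ?F → skip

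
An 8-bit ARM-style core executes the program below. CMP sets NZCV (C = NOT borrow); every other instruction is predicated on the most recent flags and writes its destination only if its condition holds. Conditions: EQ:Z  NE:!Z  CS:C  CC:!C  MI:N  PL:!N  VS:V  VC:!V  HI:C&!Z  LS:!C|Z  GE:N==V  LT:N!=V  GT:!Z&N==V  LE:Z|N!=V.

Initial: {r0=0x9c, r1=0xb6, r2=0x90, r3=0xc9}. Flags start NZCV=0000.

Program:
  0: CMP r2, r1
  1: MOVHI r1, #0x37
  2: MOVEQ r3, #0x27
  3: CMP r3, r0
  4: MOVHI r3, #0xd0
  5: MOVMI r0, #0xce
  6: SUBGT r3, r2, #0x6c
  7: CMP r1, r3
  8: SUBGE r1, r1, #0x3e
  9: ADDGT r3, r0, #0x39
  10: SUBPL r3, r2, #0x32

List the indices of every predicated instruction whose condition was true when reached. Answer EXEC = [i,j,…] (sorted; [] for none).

EXEC = [4,6]

0: ✓ CMP  NZCV=1000
1: · MOVHI
2: · MOVEQ
3: ✓ CMP  NZCV=0010
4: ✓ MOVHI  r3←0xd0
5: · MOVMI
6: ✓ SUBGT  r3←0x24
7: ✓ CMP  NZCV=1010
8: · SUBGE
9: · ADDGT
10: · SUBPL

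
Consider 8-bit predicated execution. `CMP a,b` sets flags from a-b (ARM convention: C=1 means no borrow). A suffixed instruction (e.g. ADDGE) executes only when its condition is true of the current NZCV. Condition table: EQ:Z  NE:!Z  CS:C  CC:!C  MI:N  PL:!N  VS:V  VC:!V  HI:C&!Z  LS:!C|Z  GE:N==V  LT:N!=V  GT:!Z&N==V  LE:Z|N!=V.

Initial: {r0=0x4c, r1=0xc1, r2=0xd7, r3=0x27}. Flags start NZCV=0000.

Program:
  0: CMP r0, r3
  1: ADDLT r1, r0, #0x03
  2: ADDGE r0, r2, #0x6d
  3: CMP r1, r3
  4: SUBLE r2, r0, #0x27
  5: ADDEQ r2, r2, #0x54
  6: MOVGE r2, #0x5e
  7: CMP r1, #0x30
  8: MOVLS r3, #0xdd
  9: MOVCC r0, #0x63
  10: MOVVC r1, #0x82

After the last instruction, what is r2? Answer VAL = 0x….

0: ✓ CMP  NZCV=0010
1: · ADDLT
2: ✓ ADDGE  r0←0x44
3: ✓ CMP  NZCV=1010
4: ✓ SUBLE  r2←0x1d
5: · ADDEQ
6: · MOVGE
7: ✓ CMP  NZCV=1010
8: · MOVLS
9: · MOVCC
10: ✓ MOVVC  r1←0x82

VAL = 0x1d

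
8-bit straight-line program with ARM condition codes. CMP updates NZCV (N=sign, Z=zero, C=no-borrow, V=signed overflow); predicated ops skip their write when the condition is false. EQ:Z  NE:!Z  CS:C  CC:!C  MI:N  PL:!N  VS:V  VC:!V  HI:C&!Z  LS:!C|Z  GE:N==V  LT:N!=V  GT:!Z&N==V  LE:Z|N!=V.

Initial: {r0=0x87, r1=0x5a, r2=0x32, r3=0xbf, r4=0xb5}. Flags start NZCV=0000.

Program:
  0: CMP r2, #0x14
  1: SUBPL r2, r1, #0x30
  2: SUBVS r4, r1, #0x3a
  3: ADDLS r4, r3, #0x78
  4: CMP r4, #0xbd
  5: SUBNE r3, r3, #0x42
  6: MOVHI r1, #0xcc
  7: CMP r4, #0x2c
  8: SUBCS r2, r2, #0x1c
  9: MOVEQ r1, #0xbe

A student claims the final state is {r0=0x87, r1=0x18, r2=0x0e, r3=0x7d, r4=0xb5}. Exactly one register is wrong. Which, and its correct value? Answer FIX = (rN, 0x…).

FIX = (r1, 0x5a)

0: ✓ CMP  NZCV=0010
1: ✓ SUBPL  r2←0x2a
2: · SUBVS
3: · ADDLS
4: ✓ CMP  NZCV=1000
5: ✓ SUBNE  r3←0x7d
6: · MOVHI
7: ✓ CMP  NZCV=1010
8: ✓ SUBCS  r2←0x0e
9: · MOVEQ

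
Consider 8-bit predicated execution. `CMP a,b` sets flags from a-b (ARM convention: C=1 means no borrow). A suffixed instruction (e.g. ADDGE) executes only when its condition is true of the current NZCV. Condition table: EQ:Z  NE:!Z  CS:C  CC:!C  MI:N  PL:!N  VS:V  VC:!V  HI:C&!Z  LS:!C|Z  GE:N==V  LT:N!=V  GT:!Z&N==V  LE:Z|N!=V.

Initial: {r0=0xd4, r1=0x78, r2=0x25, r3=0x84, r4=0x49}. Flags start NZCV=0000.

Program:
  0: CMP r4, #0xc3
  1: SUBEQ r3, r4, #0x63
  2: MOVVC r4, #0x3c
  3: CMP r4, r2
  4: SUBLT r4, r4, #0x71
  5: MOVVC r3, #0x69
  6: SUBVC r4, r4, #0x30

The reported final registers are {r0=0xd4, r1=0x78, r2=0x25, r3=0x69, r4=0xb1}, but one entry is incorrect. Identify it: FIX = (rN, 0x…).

[0] flags=1001 → (cmp)
[1] flags=1001 EQ?F → skip
[2] flags=1001 VC?F → skip
[3] flags=0010 → (cmp)
[4] flags=0010 LT?F → skip
[5] flags=0010 VC?T → r3=0x69
[6] flags=0010 VC?T → r4=0x19

FIX = (r4, 0x19)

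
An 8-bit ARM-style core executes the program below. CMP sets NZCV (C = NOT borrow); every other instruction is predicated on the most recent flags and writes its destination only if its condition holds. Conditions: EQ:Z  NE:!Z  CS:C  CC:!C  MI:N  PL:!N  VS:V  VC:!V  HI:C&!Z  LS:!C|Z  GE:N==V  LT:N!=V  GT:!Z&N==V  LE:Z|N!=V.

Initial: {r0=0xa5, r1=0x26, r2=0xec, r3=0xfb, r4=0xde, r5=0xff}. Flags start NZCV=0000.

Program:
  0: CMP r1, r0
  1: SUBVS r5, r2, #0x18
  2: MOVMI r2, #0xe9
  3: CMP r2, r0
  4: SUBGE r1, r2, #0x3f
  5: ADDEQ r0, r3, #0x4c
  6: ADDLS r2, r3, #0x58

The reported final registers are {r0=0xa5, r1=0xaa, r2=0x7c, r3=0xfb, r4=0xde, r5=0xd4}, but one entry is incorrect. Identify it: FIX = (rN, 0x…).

FIX = (r2, 0xe9)

0: ✓ CMP  NZCV=1001
1: ✓ SUBVS  r5←0xd4
2: ✓ MOVMI  r2←0xe9
3: ✓ CMP  NZCV=0010
4: ✓ SUBGE  r1←0xaa
5: · ADDEQ
6: · ADDLS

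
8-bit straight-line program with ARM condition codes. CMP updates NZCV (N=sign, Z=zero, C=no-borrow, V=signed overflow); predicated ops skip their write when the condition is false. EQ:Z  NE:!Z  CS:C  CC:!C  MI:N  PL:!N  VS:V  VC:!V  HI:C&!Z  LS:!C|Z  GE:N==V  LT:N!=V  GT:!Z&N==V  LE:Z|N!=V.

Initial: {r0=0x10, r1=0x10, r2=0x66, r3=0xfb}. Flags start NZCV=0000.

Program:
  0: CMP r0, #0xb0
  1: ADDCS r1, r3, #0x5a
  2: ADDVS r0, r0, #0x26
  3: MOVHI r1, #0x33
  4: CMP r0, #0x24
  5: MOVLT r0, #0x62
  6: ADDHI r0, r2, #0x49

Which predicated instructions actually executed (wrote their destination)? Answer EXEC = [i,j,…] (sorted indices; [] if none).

EXEC = [5]

[0] flags=0000 → (cmp)
[1] flags=0000 CS?F → skip
[2] flags=0000 VS?F → skip
[3] flags=0000 HI?F → skip
[4] flags=1000 → (cmp)
[5] flags=1000 LT?T → r0=0x62
[6] flags=1000 HI?F → skip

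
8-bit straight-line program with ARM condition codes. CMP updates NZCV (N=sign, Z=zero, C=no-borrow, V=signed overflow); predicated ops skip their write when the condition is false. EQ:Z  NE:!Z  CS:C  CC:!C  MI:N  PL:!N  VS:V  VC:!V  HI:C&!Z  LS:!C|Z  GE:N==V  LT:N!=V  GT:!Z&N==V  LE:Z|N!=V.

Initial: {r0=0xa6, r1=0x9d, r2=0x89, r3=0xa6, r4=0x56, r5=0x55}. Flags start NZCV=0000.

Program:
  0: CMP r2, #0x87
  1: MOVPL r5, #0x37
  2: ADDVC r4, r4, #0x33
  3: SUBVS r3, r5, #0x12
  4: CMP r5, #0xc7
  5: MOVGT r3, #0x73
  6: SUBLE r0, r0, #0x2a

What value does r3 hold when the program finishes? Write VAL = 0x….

0: ✓ CMP  NZCV=0010
1: ✓ MOVPL  r5←0x37
2: ✓ ADDVC  r4←0x89
3: · SUBVS
4: ✓ CMP  NZCV=0000
5: ✓ MOVGT  r3←0x73
6: · SUBLE

VAL = 0x73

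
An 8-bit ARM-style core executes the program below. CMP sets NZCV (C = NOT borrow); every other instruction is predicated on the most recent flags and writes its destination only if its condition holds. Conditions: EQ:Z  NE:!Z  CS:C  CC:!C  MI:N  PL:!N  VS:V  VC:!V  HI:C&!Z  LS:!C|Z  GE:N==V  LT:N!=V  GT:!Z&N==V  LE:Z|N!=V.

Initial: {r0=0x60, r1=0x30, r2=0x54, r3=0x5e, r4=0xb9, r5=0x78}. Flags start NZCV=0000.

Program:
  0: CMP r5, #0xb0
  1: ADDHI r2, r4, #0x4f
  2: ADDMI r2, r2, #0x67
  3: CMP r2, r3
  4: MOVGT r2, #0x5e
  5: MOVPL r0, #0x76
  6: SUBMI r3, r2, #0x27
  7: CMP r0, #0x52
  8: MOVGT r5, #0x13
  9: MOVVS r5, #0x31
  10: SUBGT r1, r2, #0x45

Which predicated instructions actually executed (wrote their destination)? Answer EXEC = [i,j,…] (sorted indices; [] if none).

EXEC = [2,5,8,10]

[0] flags=1001 → (cmp)
[1] flags=1001 HI?F → skip
[2] flags=1001 MI?T → r2=0xbb
[3] flags=0011 → (cmp)
[4] flags=0011 GT?F → skip
[5] flags=0011 PL?T → r0=0x76
[6] flags=0011 MI?F → skip
[7] flags=0010 → (cmp)
[8] flags=0010 GT?T → r5=0x13
[9] flags=0010 VS?F → skip
[10] flags=0010 GT?T → r1=0x76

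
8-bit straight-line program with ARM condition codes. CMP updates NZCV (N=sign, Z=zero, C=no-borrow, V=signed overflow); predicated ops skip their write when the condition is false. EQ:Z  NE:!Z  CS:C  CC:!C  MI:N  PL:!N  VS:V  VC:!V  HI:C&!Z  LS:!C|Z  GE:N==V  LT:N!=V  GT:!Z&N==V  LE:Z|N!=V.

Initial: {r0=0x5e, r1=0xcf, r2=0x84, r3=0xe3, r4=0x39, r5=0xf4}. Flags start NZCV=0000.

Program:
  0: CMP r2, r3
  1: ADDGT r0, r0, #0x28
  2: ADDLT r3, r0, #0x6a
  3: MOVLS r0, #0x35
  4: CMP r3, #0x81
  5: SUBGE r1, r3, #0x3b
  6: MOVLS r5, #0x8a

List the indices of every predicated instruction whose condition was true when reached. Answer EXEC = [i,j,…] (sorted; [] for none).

0: ✓ CMP  NZCV=1000
1: · ADDGT
2: ✓ ADDLT  r3←0xc8
3: ✓ MOVLS  r0←0x35
4: ✓ CMP  NZCV=0010
5: ✓ SUBGE  r1←0x8d
6: · MOVLS

EXEC = [2,3,5]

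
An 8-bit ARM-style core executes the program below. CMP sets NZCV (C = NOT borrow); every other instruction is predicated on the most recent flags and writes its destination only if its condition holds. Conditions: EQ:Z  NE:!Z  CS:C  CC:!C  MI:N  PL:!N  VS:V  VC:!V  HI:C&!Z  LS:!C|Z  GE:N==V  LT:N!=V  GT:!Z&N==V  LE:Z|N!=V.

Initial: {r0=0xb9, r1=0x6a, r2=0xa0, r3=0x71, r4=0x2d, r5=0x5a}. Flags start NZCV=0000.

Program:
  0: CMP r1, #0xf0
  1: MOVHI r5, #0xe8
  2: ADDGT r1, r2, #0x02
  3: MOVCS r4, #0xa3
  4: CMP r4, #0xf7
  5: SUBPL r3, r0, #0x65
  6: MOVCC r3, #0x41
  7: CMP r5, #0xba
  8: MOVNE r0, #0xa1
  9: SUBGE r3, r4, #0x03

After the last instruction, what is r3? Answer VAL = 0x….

VAL = 0x2a

0: ✓ CMP  NZCV=0000
1: · MOVHI
2: ✓ ADDGT  r1←0xa2
3: · MOVCS
4: ✓ CMP  NZCV=0000
5: ✓ SUBPL  r3←0x54
6: ✓ MOVCC  r3←0x41
7: ✓ CMP  NZCV=1001
8: ✓ MOVNE  r0←0xa1
9: ✓ SUBGE  r3←0x2a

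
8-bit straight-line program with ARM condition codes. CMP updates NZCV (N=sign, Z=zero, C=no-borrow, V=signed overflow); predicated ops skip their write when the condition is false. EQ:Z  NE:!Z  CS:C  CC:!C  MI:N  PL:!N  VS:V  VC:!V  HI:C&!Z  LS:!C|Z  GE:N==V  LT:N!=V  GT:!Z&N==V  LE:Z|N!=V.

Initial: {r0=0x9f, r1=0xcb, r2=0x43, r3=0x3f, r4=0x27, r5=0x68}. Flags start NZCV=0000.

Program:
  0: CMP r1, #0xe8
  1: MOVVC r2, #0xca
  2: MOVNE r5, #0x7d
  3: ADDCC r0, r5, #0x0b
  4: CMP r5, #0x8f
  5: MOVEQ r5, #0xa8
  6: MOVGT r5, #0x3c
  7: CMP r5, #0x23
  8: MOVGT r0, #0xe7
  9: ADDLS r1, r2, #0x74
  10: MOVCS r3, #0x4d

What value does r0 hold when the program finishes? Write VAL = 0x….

VAL = 0xe7

0: ✓ CMP  NZCV=1000
1: ✓ MOVVC  r2←0xca
2: ✓ MOVNE  r5←0x7d
3: ✓ ADDCC  r0←0x88
4: ✓ CMP  NZCV=1001
5: · MOVEQ
6: ✓ MOVGT  r5←0x3c
7: ✓ CMP  NZCV=0010
8: ✓ MOVGT  r0←0xe7
9: · ADDLS
10: ✓ MOVCS  r3←0x4d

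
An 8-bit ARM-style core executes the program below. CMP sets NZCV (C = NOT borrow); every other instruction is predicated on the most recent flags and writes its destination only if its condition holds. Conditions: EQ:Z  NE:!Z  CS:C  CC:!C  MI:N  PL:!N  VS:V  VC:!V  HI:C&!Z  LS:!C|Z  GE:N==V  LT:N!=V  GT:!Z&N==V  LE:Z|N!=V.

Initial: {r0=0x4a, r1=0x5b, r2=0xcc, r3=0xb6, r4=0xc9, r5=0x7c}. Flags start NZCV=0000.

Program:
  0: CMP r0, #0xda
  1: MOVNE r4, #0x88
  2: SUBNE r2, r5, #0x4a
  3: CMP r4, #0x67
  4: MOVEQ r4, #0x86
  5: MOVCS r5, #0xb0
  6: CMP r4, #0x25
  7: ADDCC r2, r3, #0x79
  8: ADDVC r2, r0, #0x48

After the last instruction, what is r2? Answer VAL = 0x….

0: ✓ CMP  NZCV=0000
1: ✓ MOVNE  r4←0x88
2: ✓ SUBNE  r2←0x32
3: ✓ CMP  NZCV=0011
4: · MOVEQ
5: ✓ MOVCS  r5←0xb0
6: ✓ CMP  NZCV=0011
7: · ADDCC
8: · ADDVC

VAL = 0x32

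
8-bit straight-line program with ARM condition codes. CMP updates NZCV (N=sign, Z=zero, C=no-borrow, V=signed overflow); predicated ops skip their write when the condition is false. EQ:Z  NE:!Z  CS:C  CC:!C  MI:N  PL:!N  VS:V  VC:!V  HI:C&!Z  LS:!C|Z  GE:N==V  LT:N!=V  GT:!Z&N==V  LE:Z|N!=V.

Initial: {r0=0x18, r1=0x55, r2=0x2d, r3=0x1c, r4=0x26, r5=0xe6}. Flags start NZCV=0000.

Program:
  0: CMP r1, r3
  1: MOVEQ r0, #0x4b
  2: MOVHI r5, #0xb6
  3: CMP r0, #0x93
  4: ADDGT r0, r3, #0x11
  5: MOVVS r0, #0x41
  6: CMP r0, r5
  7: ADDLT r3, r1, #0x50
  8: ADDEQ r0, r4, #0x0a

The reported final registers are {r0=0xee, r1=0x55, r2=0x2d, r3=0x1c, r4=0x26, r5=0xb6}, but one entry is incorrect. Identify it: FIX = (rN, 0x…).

0: ✓ CMP  NZCV=0010
1: · MOVEQ
2: ✓ MOVHI  r5←0xb6
3: ✓ CMP  NZCV=1001
4: ✓ ADDGT  r0←0x2d
5: ✓ MOVVS  r0←0x41
6: ✓ CMP  NZCV=1001
7: · ADDLT
8: · ADDEQ

FIX = (r0, 0x41)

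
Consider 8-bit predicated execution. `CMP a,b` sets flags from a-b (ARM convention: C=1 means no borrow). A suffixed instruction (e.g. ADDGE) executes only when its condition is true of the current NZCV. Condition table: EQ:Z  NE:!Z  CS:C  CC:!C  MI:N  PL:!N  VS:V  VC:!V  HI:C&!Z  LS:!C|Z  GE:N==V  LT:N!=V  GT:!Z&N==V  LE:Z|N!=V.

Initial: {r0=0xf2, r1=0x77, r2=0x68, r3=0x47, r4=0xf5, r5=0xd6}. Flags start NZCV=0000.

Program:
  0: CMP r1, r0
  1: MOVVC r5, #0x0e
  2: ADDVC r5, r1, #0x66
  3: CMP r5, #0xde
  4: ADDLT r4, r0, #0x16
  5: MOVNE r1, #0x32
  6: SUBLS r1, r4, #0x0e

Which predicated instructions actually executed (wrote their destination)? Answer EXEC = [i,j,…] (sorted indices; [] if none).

0: ✓ CMP  NZCV=1001
1: · MOVVC
2: · ADDVC
3: ✓ CMP  NZCV=1000
4: ✓ ADDLT  r4←0x08
5: ✓ MOVNE  r1←0x32
6: ✓ SUBLS  r1←0xfa

EXEC = [4,5,6]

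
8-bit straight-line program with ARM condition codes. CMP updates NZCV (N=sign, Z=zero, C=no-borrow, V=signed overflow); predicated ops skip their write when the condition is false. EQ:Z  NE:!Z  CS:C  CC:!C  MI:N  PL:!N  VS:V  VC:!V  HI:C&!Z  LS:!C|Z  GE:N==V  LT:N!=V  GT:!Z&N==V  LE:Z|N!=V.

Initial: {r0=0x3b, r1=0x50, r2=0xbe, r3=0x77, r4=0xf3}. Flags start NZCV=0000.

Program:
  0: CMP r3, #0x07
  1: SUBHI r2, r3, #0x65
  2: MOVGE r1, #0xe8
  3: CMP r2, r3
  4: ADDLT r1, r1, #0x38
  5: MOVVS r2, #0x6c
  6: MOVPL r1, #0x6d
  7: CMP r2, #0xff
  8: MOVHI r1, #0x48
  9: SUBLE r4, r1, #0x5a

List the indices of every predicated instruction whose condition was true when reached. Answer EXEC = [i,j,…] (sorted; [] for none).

EXEC = [1,2,4]

[0] flags=0010 → (cmp)
[1] flags=0010 HI?T → r2=0x12
[2] flags=0010 GE?T → r1=0xe8
[3] flags=1000 → (cmp)
[4] flags=1000 LT?T → r1=0x20
[5] flags=1000 VS?F → skip
[6] flags=1000 PL?F → skip
[7] flags=0000 → (cmp)
[8] flags=0000 HI?F → skip
[9] flags=0000 LE?F → skip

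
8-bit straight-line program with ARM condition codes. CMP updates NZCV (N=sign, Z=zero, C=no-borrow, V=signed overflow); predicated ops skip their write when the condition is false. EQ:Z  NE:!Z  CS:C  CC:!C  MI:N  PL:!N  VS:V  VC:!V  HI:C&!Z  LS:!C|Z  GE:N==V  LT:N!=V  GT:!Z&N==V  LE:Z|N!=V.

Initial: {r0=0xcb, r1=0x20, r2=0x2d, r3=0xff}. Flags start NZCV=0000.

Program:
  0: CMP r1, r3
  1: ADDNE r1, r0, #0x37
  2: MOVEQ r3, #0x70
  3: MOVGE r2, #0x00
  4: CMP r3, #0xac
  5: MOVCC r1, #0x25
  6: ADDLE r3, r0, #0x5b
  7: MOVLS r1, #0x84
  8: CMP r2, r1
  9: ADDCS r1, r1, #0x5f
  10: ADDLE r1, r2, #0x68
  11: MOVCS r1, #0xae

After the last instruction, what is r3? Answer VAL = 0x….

0: ✓ CMP  NZCV=0000
1: ✓ ADDNE  r1←0x02
2: · MOVEQ
3: ✓ MOVGE  r2←0x00
4: ✓ CMP  NZCV=0010
5: · MOVCC
6: · ADDLE
7: · MOVLS
8: ✓ CMP  NZCV=1000
9: · ADDCS
10: ✓ ADDLE  r1←0x68
11: · MOVCS

VAL = 0xff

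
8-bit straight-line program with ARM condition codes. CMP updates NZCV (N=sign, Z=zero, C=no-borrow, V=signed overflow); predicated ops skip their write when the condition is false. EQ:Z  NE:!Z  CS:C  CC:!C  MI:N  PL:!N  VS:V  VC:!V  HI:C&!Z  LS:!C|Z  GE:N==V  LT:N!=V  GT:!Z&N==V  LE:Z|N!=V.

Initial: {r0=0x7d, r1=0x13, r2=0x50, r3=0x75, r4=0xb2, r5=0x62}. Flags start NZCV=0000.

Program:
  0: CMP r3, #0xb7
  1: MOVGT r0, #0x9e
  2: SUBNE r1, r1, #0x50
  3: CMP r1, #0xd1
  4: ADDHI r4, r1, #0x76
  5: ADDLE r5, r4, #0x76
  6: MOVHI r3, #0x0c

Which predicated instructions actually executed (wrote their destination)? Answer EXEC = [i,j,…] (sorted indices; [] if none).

[0] flags=1001 → (cmp)
[1] flags=1001 GT?T → r0=0x9e
[2] flags=1001 NE?T → r1=0xc3
[3] flags=1000 → (cmp)
[4] flags=1000 HI?F → skip
[5] flags=1000 LE?T → r5=0x28
[6] flags=1000 HI?F → skip

EXEC = [1,2,5]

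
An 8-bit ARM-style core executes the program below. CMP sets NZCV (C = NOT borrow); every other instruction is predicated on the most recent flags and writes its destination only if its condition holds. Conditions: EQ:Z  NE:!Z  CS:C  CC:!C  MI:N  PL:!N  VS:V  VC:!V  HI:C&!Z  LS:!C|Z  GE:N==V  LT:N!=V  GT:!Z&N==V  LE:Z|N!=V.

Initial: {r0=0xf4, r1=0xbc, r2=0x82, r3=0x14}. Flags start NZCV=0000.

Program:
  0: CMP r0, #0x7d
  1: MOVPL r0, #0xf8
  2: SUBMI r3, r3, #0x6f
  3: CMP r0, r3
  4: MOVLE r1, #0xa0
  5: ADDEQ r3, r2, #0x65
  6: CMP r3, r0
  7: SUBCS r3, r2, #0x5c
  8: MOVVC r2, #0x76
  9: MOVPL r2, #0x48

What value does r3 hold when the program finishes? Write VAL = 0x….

[0] flags=0011 → (cmp)
[1] flags=0011 PL?T → r0=0xf8
[2] flags=0011 MI?F → skip
[3] flags=1010 → (cmp)
[4] flags=1010 LE?T → r1=0xa0
[5] flags=1010 EQ?F → skip
[6] flags=0000 → (cmp)
[7] flags=0000 CS?F → skip
[8] flags=0000 VC?T → r2=0x76
[9] flags=0000 PL?T → r2=0x48

VAL = 0x14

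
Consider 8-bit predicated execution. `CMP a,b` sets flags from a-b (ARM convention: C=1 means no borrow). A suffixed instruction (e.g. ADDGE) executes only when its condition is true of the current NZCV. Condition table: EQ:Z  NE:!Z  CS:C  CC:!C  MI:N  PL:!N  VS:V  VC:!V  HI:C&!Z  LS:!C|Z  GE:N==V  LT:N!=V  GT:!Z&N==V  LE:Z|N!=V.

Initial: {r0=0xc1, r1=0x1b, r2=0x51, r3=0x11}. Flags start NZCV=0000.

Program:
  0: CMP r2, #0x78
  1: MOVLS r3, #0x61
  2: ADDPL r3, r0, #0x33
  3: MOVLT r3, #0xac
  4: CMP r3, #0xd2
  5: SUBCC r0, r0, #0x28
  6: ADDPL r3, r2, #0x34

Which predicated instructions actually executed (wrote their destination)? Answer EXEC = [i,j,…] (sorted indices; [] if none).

EXEC = [1,3,5]

0: ✓ CMP  NZCV=1000
1: ✓ MOVLS  r3←0x61
2: · ADDPL
3: ✓ MOVLT  r3←0xac
4: ✓ CMP  NZCV=1000
5: ✓ SUBCC  r0←0x99
6: · ADDPL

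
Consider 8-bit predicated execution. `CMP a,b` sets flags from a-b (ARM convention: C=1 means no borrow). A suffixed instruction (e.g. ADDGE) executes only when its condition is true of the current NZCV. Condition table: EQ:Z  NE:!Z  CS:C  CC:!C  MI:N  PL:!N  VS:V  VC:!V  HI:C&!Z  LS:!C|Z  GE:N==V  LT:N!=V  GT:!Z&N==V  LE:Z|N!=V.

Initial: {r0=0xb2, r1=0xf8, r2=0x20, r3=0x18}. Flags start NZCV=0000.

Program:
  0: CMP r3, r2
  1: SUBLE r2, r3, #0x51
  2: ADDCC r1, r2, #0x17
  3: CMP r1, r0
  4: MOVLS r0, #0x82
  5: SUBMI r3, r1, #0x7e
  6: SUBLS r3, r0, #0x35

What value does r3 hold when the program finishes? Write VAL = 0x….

0: ✓ CMP  NZCV=1000
1: ✓ SUBLE  r2←0xc7
2: ✓ ADDCC  r1←0xde
3: ✓ CMP  NZCV=0010
4: · MOVLS
5: · SUBMI
6: · SUBLS

VAL = 0x18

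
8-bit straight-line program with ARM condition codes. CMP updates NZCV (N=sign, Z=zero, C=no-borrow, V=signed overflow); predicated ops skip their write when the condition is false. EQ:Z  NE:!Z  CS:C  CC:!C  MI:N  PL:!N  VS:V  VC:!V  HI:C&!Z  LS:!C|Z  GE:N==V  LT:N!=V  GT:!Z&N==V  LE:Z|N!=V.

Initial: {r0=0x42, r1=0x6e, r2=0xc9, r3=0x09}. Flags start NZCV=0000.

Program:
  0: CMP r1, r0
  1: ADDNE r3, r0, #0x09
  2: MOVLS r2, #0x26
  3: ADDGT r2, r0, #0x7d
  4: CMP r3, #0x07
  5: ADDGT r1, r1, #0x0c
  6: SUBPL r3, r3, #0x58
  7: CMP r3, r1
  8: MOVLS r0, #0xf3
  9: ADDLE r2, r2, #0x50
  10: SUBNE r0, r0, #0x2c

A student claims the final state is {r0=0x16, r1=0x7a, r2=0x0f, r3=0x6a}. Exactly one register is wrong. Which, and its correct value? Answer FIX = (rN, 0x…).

0: ✓ CMP  NZCV=0010
1: ✓ ADDNE  r3←0x4b
2: · MOVLS
3: ✓ ADDGT  r2←0xbf
4: ✓ CMP  NZCV=0010
5: ✓ ADDGT  r1←0x7a
6: ✓ SUBPL  r3←0xf3
7: ✓ CMP  NZCV=0011
8: · MOVLS
9: ✓ ADDLE  r2←0x0f
10: ✓ SUBNE  r0←0x16

FIX = (r3, 0xf3)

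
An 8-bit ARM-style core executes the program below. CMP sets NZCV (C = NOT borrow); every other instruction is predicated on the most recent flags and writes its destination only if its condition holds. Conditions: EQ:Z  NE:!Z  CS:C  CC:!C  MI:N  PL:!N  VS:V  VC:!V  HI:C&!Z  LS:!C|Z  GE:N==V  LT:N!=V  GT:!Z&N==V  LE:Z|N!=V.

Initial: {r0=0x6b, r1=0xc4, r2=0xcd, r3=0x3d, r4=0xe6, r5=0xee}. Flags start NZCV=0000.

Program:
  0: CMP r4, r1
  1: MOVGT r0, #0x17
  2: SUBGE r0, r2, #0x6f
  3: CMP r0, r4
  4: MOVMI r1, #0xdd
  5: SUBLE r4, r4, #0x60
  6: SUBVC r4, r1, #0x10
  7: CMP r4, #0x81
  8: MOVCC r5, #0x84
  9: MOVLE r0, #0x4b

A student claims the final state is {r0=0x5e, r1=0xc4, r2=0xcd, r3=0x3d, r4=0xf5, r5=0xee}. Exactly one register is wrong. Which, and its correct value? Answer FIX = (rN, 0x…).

FIX = (r4, 0xb4)

[0] flags=0010 → (cmp)
[1] flags=0010 GT?T → r0=0x17
[2] flags=0010 GE?T → r0=0x5e
[3] flags=0000 → (cmp)
[4] flags=0000 MI?F → skip
[5] flags=0000 LE?F → skip
[6] flags=0000 VC?T → r4=0xb4
[7] flags=0010 → (cmp)
[8] flags=0010 CC?F → skip
[9] flags=0010 LE?F → skip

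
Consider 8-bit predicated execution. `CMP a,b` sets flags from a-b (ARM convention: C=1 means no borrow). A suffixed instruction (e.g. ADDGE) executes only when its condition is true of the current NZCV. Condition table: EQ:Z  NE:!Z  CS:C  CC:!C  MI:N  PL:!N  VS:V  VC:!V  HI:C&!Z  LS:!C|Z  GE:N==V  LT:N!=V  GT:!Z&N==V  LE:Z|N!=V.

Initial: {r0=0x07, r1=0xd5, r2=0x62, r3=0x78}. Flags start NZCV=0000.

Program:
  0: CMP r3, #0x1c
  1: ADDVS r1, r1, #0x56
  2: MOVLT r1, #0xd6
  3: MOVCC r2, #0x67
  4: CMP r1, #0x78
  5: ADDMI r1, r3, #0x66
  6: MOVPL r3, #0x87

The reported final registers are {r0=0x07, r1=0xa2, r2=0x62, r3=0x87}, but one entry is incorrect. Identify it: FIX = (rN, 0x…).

0: ✓ CMP  NZCV=0010
1: · ADDVS
2: · MOVLT
3: · MOVCC
4: ✓ CMP  NZCV=0011
5: · ADDMI
6: ✓ MOVPL  r3←0x87

FIX = (r1, 0xd5)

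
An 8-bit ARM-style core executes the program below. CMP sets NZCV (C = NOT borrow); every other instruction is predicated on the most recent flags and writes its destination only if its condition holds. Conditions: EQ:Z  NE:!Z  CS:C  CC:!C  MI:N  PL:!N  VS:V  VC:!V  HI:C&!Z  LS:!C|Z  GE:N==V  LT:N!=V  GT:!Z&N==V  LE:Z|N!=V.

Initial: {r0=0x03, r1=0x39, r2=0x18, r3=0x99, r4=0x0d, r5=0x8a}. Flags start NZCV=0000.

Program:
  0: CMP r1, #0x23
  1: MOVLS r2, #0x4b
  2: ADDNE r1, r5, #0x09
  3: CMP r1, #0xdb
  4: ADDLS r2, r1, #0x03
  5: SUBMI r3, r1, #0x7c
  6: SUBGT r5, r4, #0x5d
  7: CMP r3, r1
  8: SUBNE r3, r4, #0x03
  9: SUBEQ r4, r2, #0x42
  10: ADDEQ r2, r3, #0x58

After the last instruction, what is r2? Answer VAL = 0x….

[0] flags=0010 → (cmp)
[1] flags=0010 LS?F → skip
[2] flags=0010 NE?T → r1=0x93
[3] flags=1000 → (cmp)
[4] flags=1000 LS?T → r2=0x96
[5] flags=1000 MI?T → r3=0x17
[6] flags=1000 GT?F → skip
[7] flags=1001 → (cmp)
[8] flags=1001 NE?T → r3=0x0a
[9] flags=1001 EQ?F → skip
[10] flags=1001 EQ?F → skip

VAL = 0x96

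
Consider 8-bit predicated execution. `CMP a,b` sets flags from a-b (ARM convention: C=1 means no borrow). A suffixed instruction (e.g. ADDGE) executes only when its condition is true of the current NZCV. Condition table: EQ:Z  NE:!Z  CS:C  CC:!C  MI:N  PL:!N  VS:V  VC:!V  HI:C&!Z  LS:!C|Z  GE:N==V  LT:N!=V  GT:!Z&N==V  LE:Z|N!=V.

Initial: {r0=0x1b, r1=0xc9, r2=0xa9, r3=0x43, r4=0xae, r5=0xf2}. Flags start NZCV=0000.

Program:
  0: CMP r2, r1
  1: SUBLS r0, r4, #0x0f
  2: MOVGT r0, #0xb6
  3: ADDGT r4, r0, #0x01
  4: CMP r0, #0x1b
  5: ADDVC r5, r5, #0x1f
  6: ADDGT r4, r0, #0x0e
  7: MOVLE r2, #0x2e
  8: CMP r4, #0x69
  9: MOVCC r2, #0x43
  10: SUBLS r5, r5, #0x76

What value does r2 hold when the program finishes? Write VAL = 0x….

0: ✓ CMP  NZCV=1000
1: ✓ SUBLS  r0←0x9f
2: · MOVGT
3: · ADDGT
4: ✓ CMP  NZCV=1010
5: ✓ ADDVC  r5←0x11
6: · ADDGT
7: ✓ MOVLE  r2←0x2e
8: ✓ CMP  NZCV=0011
9: · MOVCC
10: · SUBLS

VAL = 0x2e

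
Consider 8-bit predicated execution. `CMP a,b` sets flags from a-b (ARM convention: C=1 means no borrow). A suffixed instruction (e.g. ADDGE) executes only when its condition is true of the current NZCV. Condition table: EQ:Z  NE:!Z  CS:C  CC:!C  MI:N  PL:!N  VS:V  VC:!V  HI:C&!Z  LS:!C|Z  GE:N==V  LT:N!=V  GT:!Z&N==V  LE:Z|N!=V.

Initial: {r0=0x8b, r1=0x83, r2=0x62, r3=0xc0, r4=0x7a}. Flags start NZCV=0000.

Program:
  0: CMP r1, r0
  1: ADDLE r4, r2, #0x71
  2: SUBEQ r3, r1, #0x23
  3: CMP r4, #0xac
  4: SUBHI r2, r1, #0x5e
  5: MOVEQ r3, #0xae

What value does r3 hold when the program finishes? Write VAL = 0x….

0: ✓ CMP  NZCV=1000
1: ✓ ADDLE  r4←0xd3
2: · SUBEQ
3: ✓ CMP  NZCV=0010
4: ✓ SUBHI  r2←0x25
5: · MOVEQ

VAL = 0xc0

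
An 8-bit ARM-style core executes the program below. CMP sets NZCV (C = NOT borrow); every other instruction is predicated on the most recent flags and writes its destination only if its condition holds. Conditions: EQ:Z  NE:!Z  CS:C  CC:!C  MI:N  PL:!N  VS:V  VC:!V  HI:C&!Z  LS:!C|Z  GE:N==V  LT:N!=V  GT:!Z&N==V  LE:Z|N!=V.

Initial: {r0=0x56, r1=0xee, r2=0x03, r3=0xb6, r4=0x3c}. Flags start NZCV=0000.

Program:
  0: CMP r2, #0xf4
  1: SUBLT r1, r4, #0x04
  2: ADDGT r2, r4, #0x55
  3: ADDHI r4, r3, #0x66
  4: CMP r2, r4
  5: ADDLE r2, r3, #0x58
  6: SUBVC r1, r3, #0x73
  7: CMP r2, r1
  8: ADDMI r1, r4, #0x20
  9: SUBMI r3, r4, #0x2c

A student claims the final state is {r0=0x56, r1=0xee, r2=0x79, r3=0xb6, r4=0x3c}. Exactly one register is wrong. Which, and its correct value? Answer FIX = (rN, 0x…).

FIX = (r2, 0x0e)

[0] flags=0000 → (cmp)
[1] flags=0000 LT?F → skip
[2] flags=0000 GT?T → r2=0x91
[3] flags=0000 HI?F → skip
[4] flags=0011 → (cmp)
[5] flags=0011 LE?T → r2=0x0e
[6] flags=0011 VC?F → skip
[7] flags=0000 → (cmp)
[8] flags=0000 MI?F → skip
[9] flags=0000 MI?F → skip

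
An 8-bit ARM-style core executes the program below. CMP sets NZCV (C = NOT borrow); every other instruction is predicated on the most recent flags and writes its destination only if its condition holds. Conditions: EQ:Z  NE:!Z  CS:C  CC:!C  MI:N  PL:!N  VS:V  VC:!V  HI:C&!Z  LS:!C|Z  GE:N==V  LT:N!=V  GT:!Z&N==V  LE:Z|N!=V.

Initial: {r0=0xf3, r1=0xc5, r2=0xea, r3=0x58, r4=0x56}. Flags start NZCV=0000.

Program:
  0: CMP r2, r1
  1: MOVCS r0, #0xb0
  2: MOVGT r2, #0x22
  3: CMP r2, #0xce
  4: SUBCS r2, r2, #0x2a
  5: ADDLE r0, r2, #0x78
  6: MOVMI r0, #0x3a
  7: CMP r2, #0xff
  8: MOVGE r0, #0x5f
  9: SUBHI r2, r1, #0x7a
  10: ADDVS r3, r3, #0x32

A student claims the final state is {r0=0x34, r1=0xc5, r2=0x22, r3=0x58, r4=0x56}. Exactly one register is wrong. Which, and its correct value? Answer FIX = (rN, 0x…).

FIX = (r0, 0x5f)

[0] flags=0010 → (cmp)
[1] flags=0010 CS?T → r0=0xb0
[2] flags=0010 GT?T → r2=0x22
[3] flags=0000 → (cmp)
[4] flags=0000 CS?F → skip
[5] flags=0000 LE?F → skip
[6] flags=0000 MI?F → skip
[7] flags=0000 → (cmp)
[8] flags=0000 GE?T → r0=0x5f
[9] flags=0000 HI?F → skip
[10] flags=0000 VS?F → skip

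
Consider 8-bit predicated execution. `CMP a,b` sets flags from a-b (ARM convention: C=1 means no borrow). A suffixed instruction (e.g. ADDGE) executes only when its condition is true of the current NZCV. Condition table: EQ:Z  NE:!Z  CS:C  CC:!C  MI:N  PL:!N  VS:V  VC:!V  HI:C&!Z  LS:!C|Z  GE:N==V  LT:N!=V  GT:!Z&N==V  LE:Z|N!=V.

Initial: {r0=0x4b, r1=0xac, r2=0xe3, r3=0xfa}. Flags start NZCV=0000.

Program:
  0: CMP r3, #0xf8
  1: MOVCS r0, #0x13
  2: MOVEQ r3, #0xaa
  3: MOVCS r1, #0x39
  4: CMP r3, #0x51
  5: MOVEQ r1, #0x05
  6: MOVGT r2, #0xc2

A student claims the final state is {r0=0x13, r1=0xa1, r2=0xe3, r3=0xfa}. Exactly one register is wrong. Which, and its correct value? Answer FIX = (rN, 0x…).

FIX = (r1, 0x39)

0: ✓ CMP  NZCV=0010
1: ✓ MOVCS  r0←0x13
2: · MOVEQ
3: ✓ MOVCS  r1←0x39
4: ✓ CMP  NZCV=1010
5: · MOVEQ
6: · MOVGT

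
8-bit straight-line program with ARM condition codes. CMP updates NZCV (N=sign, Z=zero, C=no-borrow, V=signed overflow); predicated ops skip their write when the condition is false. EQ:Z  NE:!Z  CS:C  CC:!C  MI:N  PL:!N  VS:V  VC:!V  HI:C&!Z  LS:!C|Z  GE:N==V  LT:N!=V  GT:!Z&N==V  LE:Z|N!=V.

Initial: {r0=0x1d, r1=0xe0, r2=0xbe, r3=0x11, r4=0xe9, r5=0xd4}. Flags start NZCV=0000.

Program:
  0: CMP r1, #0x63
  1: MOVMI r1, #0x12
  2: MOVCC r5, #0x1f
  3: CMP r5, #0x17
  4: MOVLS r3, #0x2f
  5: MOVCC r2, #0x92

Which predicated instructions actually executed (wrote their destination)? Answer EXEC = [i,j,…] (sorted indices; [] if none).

[0] flags=0011 → (cmp)
[1] flags=0011 MI?F → skip
[2] flags=0011 CC?F → skip
[3] flags=1010 → (cmp)
[4] flags=1010 LS?F → skip
[5] flags=1010 CC?F → skip

EXEC = []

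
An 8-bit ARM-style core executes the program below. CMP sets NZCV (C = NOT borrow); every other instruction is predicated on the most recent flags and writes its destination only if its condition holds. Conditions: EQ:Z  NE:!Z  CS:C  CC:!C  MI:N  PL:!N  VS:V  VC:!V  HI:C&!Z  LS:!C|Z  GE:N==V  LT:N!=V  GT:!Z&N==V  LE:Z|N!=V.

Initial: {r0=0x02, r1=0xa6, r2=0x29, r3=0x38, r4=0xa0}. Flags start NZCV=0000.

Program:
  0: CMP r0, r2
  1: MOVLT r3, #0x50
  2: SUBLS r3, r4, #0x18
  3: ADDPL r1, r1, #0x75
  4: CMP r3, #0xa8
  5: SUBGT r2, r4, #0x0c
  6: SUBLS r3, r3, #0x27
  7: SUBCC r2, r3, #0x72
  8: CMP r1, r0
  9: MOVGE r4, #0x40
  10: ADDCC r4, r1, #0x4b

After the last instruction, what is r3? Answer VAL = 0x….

VAL = 0x61

[0] flags=1000 → (cmp)
[1] flags=1000 LT?T → r3=0x50
[2] flags=1000 LS?T → r3=0x88
[3] flags=1000 PL?F → skip
[4] flags=1000 → (cmp)
[5] flags=1000 GT?F → skip
[6] flags=1000 LS?T → r3=0x61
[7] flags=1000 CC?T → r2=0xef
[8] flags=1010 → (cmp)
[9] flags=1010 GE?F → skip
[10] flags=1010 CC?F → skip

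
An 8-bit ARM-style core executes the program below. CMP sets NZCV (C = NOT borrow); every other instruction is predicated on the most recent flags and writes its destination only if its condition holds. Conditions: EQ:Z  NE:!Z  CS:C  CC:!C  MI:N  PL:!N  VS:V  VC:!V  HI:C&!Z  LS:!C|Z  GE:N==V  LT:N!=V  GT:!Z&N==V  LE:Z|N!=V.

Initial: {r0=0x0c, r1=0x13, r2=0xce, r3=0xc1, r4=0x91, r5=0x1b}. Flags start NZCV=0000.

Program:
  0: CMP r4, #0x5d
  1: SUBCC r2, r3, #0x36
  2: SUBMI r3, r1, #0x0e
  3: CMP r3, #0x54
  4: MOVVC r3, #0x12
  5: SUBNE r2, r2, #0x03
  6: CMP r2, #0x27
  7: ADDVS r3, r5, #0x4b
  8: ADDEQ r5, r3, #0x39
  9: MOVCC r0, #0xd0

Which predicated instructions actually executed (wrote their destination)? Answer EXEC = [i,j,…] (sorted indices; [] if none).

EXEC = [5]

[0] flags=0011 → (cmp)
[1] flags=0011 CC?F → skip
[2] flags=0011 MI?F → skip
[3] flags=0011 → (cmp)
[4] flags=0011 VC?F → skip
[5] flags=0011 NE?T → r2=0xcb
[6] flags=1010 → (cmp)
[7] flags=1010 VS?F → skip
[8] flags=1010 EQ?F → skip
[9] flags=1010 CC?F → skip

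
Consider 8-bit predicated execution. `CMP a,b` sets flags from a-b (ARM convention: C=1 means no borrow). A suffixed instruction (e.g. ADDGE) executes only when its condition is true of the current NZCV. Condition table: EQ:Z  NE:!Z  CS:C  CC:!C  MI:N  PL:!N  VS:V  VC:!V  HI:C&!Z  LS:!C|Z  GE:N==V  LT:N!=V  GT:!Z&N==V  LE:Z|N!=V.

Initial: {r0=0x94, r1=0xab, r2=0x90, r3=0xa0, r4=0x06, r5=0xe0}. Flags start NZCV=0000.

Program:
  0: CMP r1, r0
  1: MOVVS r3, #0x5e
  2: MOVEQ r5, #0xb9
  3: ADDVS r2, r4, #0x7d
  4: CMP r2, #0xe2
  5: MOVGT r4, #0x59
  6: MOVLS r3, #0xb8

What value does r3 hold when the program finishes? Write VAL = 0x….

0: ✓ CMP  NZCV=0010
1: · MOVVS
2: · MOVEQ
3: · ADDVS
4: ✓ CMP  NZCV=1000
5: · MOVGT
6: ✓ MOVLS  r3←0xb8

VAL = 0xb8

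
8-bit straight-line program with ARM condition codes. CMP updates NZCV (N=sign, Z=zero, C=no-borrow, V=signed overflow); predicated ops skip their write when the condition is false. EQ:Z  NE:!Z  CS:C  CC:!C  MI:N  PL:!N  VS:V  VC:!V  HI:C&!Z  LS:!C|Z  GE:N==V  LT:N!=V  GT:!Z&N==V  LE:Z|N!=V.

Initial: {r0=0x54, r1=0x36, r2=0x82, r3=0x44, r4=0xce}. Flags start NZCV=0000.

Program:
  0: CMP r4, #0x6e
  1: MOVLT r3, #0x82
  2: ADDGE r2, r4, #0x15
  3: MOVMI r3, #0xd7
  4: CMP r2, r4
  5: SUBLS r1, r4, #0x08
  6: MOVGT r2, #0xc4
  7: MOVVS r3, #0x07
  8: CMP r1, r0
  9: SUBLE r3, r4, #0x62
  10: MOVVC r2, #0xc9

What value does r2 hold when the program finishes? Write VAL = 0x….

VAL = 0x82

0: ✓ CMP  NZCV=0011
1: ✓ MOVLT  r3←0x82
2: · ADDGE
3: · MOVMI
4: ✓ CMP  NZCV=1000
5: ✓ SUBLS  r1←0xc6
6: · MOVGT
7: · MOVVS
8: ✓ CMP  NZCV=0011
9: ✓ SUBLE  r3←0x6c
10: · MOVVC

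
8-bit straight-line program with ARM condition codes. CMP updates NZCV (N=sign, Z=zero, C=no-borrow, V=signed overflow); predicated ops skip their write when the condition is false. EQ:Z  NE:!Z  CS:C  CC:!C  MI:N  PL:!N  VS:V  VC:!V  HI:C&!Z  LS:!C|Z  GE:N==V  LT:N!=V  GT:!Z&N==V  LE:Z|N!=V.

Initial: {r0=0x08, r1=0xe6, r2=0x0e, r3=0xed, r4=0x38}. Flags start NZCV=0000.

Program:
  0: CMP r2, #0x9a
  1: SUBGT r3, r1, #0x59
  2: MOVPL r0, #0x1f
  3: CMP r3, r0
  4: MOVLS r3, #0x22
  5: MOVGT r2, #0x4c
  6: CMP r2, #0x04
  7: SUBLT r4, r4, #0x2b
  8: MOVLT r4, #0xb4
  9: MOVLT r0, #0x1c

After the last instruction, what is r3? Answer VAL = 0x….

VAL = 0x8d

0: ✓ CMP  NZCV=0000
1: ✓ SUBGT  r3←0x8d
2: ✓ MOVPL  r0←0x1f
3: ✓ CMP  NZCV=0011
4: · MOVLS
5: · MOVGT
6: ✓ CMP  NZCV=0010
7: · SUBLT
8: · MOVLT
9: · MOVLT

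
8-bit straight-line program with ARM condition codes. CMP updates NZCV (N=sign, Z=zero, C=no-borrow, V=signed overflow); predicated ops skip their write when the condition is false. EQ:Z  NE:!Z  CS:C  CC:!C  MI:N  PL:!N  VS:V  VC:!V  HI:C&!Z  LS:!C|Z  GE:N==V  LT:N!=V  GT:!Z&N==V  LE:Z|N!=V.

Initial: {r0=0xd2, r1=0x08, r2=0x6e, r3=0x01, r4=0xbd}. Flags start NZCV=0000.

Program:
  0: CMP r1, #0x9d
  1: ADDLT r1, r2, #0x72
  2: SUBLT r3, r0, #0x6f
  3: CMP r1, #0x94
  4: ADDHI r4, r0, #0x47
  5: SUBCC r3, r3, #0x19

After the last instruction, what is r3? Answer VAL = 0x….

0: ✓ CMP  NZCV=0000
1: · ADDLT
2: · SUBLT
3: ✓ CMP  NZCV=0000
4: · ADDHI
5: ✓ SUBCC  r3←0xe8

VAL = 0xe8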